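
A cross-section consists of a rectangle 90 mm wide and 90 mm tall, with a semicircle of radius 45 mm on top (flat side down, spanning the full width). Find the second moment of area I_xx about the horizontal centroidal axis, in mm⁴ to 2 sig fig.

I_xx ≈ 1.5 × 10⁷ mm⁴

Treat the section as a set of non-overlapping primitives; coordinates are from the bounding-box lower-left.
Rectangular body: 90 × 90, A = 8 100 mm², y = 45 mm, Ī = 5 467 500 mm⁴.
Semicircular cap: semicircle r = 45, A = 3 181 mm², y = 109.1 mm, Ī = 450 072 mm⁴.
Centroid: ȳ = ΣA·y / ΣA = 63.07 mm.
Transfer each piece to the horizontal centroidal axis using Ī + A·d² with d = y − 63.07:
  rectangular body: d = -18.07 mm → contributes +8 113 484 mm⁴
  semicircular cap: d = 46.02 mm → contributes +7 188 015 mm⁴
Total I = 15 301 499 mm⁴.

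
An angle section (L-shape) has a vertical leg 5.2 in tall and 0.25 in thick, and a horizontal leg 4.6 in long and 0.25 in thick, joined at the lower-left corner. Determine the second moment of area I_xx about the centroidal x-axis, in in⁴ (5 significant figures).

I_xx ≈ 6.5623 in⁴

Split into non-overlapping primitives; take the origin at the lower-left of the bounding box.
Vertical leg: 0.25 × 5.2, A = 1.3 in², y = 2.6 in, Ī = 2.929333 in⁴.
Horizontal leg (remainder): 4.35 × 0.25, A = 1.0875 in², y = 0.125 in, Ī = 0.005664063 in⁴.
Centroid: ȳ = ΣA·y / ΣA = 1.472644 in.
Transfer each piece to the centroidal x-axis using Ī + A·d² with d = y − 1.472644:
  vertical leg: d = 1.127356 in → contributes +4.581544 in⁴
  horizontal leg (remainder): d = -1.347644 in → contributes +1.980721 in⁴
Total I = 6.562265 in⁴.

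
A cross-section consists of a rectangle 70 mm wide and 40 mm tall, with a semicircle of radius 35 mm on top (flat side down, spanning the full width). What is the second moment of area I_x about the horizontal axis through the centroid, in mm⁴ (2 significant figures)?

Split into non-overlapping primitives; take the origin at the lower-left of the bounding box.
Rectangular body: 70 × 40, A = 2 800 mm², y = 20 mm, Ī = 373 333 mm⁴.
Semicircular cap: semicircle r = 35, A = 1 924 mm², y = 54.85 mm, Ī = 164 704 mm⁴.
Centroid: ȳ = ΣA·y / ΣA = 34.2 mm.
Transfer each piece to the horizontal axis through the centroid using Ī + A·d² with d = y − 34.2:
  rectangular body: d = -14.2 mm → contributes +937 653 mm⁴
  semicircular cap: d = 20.66 mm → contributes +985 864 mm⁴
Total I = 1 923 517 mm⁴.

I_x ≈ 1.9 × 10⁶ mm⁴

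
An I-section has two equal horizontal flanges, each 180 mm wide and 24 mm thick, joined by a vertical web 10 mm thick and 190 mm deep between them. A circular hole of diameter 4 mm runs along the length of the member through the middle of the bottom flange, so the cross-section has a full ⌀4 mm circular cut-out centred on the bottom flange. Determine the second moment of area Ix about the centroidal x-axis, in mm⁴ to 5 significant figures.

Ix ≈ 1.0491 × 10⁸ mm⁴

Decompose the section into non-overlapping parts with the origin at the bottom-left of its bounding rectangle.
Bottom flange: 180 × 24, A = 4 320 mm², y = 12 mm, Ī = 207 360 mm⁴.
Web: 10 × 190, A = 1 900 mm², y = 119 mm, Ī = 5 715 833 mm⁴.
Top flange: 180 × 24, A = 4 320 mm², y = 226 mm, Ī = 207 360 mm⁴.
Hole (subtracted): ⌀4, A = 12.56637 mm², y = 12 mm, Ī = 12.56637 mm⁴.
Centroid: ȳ = ΣA·y / ΣA = 119.1277 mm.
Transfer each piece to the centroidal x-axis using Ī + A·d² with d = y − 119.1277:
  bottom flange: d = -107.1277 mm → contributes +49 785 188 mm⁴
  web: d = -0.1277236 mm → contributes +5 715 864 mm⁴
  top flange: d = 106.8723 mm → contributes +49 549 033 mm⁴
  hole: d = -107.1277 mm → contributes −144228.6 mm⁴
Total I = 104 905 857 mm⁴.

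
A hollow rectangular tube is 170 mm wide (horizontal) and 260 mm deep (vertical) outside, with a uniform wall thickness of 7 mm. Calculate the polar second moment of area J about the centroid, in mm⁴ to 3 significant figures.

J ≈ 8.41 × 10⁷ mm⁴

Treat the section as a set of non-overlapping primitives; coordinates are from the bounding-box lower-left.
Outer rectangle: 170 × 260, A = 44 200 mm², y = 130 mm, Ī = 248 993 333 mm⁴.
Inner void (subtracted): 156 × 246, A = 38 376 mm², y = 130 mm, Ī = 193 530 168 mm⁴.
By symmetry the centroid is at mid-height, ȳ = 130 mm.
All pieces are centred on the centroidal x-axis, so I = ΣĪ (holes subtracted) = 55 463 165 mm⁴.
Repeating about the centroidal y-axis gives I_y = 28 621 805 mm⁴.
Polar second moment: J = I_x + I_y = 84 084 971 mm⁴.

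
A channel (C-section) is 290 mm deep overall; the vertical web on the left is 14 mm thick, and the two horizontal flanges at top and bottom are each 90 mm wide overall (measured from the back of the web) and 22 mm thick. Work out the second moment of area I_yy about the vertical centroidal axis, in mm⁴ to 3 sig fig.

I_yy ≈ 5.39 × 10⁶ mm⁴

Break the section into simple shapes (no overlaps), measuring from the bottom-left corner of the bounding box.
Web: 14 × 290, A = 4 060 mm², x = 7 mm, Ī = 66 313 mm⁴.
Top flange (beyond web): 76 × 22, A = 1 672 mm², x = 52 mm, Ī = 804 789 mm⁴.
Bottom flange (beyond web): 76 × 22, A = 1 672 mm², x = 52 mm, Ī = 804 789 mm⁴.
Centroid: x̄ = ΣA·x / ΣA = 27.324 mm.
Transfer each piece to the vertical centroidal axis using Ī + A·d² with d = x − 27.324:
  web: d = -20.324 mm → contributes +1 743 382 mm⁴
  top flange (beyond web): d = 24.676 mm → contributes +1 822 866 mm⁴
  bottom flange (beyond web): d = 24.676 mm → contributes +1 822 866 mm⁴
Total I = 5 389 114 mm⁴.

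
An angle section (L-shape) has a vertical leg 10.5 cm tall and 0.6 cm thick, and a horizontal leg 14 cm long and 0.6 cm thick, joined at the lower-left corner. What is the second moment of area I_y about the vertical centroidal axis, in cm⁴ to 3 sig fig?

Break the section into simple shapes (no overlaps), measuring from the bottom-left corner of the bounding box.
Vertical leg: 0.6 × 10.5, A = 6.3 cm², x = 0.3 cm, Ī = 0.189 cm⁴.
Horizontal leg (remainder): 13.4 × 0.6, A = 8.04 cm², x = 7.3 cm, Ī = 120.31 cm⁴.
Centroid: x̄ = ΣA·x / ΣA = 4.2247 cm.
Transfer each piece to the vertical centroidal axis using Ī + A·d² with d = x − 4.2247:
  vertical leg: d = -3.9247 cm → contributes +97.229 cm⁴
  horizontal leg (remainder): d = 3.0753 cm → contributes +196.34 cm⁴
Total I = 293.57 cm⁴.

I_y ≈ 294 cm⁴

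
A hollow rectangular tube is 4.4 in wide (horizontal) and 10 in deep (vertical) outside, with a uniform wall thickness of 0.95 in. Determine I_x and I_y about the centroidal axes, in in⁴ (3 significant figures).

I_x ≈ 256 in⁴, I_y ≈ 60.4 in⁴

Split into non-overlapping primitives; take the origin at the lower-left of the bounding box.
Outer rectangle: 4.4 × 10, A = 44 in², y = 5 in, Ī = 366.67 in⁴.
Inner void (subtracted): 2.5 × 8.1, A = 20.25 in², y = 5 in, Ī = 110.72 in⁴.
By symmetry the centroid is at mid-height, ȳ = 5 in.
All pieces are centred on the centroidal x-axis, so I = ΣĪ (holes subtracted) = 255.95 in⁴.
Repeating about the centroidal y-axis gives I_y = 60.44 in⁴.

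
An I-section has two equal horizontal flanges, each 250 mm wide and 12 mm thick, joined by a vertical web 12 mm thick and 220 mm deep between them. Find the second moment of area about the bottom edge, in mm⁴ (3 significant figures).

Treat the section as a set of non-overlapping primitives; coordinates are from the bounding-box lower-left.
Bottom flange: 250 × 12, A = 3 000 mm², y = 6 mm, Ī = 36 000 mm⁴.
Web: 12 × 220, A = 2 640 mm², y = 122 mm, Ī = 10 648 000 mm⁴.
Top flange: 250 × 12, A = 3 000 mm², y = 238 mm, Ī = 36 000 mm⁴.
Transfer each piece to the bottom edge using Ī + A·d² with d = y − 0:
  bottom flange: d = 6 mm → contributes +144 000 mm⁴
  web: d = 122 mm → contributes +49 941 760 mm⁴
  top flange: d = 238 mm → contributes +169 968 000 mm⁴
Total I = 220 053 760 mm⁴.

I_base ≈ 2.20 × 10⁸ mm⁴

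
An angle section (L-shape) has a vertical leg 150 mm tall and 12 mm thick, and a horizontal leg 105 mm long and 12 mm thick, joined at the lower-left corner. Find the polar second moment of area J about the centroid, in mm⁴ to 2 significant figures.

J ≈ 9.4 × 10⁶ mm⁴

Break the section into simple shapes (no overlaps), measuring from the bottom-left corner of the bounding box.
Vertical leg: 12 × 150, A = 1 800 mm², y = 75 mm, Ī = 3 375 000 mm⁴.
Horizontal leg (remainder): 93 × 12, A = 1 116 mm², y = 6 mm, Ī = 13 392 mm⁴.
Centroid: ȳ = ΣA·y / ΣA = 48.59 mm.
Transfer each piece to the centroidal x-axis using Ī + A·d² with d = y − 48.59:
  vertical leg: d = 26.41 mm → contributes +4 630 232 mm⁴
  horizontal leg (remainder): d = -42.59 mm → contributes +2 037 960 mm⁴
Total I = 6 668 192 mm⁴.
For the y-axis: x̄ = 26.09 mm.
Repeating about the centroidal y-axis gives I_y = 2 724 707 mm⁴.
Polar second moment: J = I_x + I_y = 9 392 899 mm⁴.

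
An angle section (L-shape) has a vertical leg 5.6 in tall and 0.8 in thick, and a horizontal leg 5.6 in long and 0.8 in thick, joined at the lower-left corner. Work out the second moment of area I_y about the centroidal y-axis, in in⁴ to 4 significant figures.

I_y ≈ 23.82 in⁴

Treat the section as a set of non-overlapping primitives; coordinates are from the bounding-box lower-left.
Vertical leg: 0.8 × 5.6, A = 4.48 in², x = 0.4 in, Ī = 0.238933 in⁴.
Horizontal leg (remainder): 4.8 × 0.8, A = 3.84 in², x = 3.2 in, Ī = 7.3728 in⁴.
Centroid: x̄ = ΣA·x / ΣA = 1.69231 in.
Transfer each piece to the centroidal y-axis using Ī + A·d² with d = x − 1.69231:
  vertical leg: d = -1.29231 in → contributes +7.7208 in⁴
  horizontal leg (remainder): d = 1.50769 in → contributes +16.1016 in⁴
Total I = 23.8224 in⁴.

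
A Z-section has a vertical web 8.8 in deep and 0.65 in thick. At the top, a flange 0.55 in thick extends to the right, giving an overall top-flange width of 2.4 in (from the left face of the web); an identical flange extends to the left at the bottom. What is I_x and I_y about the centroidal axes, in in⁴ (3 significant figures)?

I_x ≈ 69.7 in⁴, I_y ≈ 3.46 in⁴

Treat the section as a set of non-overlapping primitives; coordinates are from the bounding-box lower-left.
Web: 0.65 × 8.8, A = 5.72 in², y = 4.4 in, Ī = 36.913 in⁴.
Top flange (beyond web): 1.75 × 0.55, A = 0.9625 in², y = 8.525 in, Ī = 0.024263 in⁴.
Bottom flange (beyond web): 1.75 × 0.55, A = 0.9625 in², y = 0.275 in, Ī = 0.024263 in⁴.
Centroid: ȳ = ΣA·y / ΣA = 4.4 in.
Transfer each piece to the centroidal x-axis using Ī + A·d² with d = y − 4.4:
  web: d = 0 in → contributes +36.913 in⁴
  top flange (beyond web): d = 4.125 in → contributes +16.402 in⁴
  bottom flange (beyond web): d = -4.125 in → contributes +16.402 in⁴
Total I = 69.717 in⁴.
For the y-axis: x̄ = 2.075 in.
Repeating about the centroidal y-axis gives I_y = 3.4647 in⁴.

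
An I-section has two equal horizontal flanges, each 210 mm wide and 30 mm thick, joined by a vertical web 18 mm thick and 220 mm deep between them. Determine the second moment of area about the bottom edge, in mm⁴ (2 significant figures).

I_base ≈ 5.4 × 10⁸ mm⁴

Split into non-overlapping primitives; take the origin at the lower-left of the bounding box.
Bottom flange: 210 × 30, A = 6 300 mm², y = 15 mm, Ī = 472 500 mm⁴.
Web: 18 × 220, A = 3 960 mm², y = 140 mm, Ī = 15 972 000 mm⁴.
Top flange: 210 × 30, A = 6 300 mm², y = 265 mm, Ī = 472 500 mm⁴.
Transfer each piece to the bottom edge using Ī + A·d² with d = y − 0:
  bottom flange: d = 15 mm → contributes +1 890 000 mm⁴
  web: d = 140 mm → contributes +93 588 000 mm⁴
  top flange: d = 265 mm → contributes +442 890 000 mm⁴
Total I = 538 368 000 mm⁴.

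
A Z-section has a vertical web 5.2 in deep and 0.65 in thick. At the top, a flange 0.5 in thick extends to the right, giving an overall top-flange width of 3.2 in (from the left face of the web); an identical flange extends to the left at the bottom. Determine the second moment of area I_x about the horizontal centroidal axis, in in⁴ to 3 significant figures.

Decompose the section into non-overlapping parts with the origin at the bottom-left of its bounding rectangle.
Web: 0.65 × 5.2, A = 3.38 in², y = 2.6 in, Ī = 7.6163 in⁴.
Top flange (beyond web): 2.55 × 0.5, A = 1.275 in², y = 4.95 in, Ī = 0.026563 in⁴.
Bottom flange (beyond web): 2.55 × 0.5, A = 1.275 in², y = 0.25 in, Ī = 0.026563 in⁴.
Centroid: ȳ = ΣA·y / ΣA = 2.6 in.
Transfer each piece to the horizontal centroidal axis using Ī + A·d² with d = y − 2.6:
  web: d = 0 in → contributes +7.6163 in⁴
  top flange (beyond web): d = 2.35 in → contributes +7.0678 in⁴
  bottom flange (beyond web): d = -2.35 in → contributes +7.0678 in⁴
Total I = 21.752 in⁴.

I_x ≈ 21.8 in⁴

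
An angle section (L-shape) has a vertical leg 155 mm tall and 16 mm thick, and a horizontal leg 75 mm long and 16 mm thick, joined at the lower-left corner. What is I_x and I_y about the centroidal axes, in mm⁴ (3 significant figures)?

Decompose the section into non-overlapping parts with the origin at the bottom-left of its bounding rectangle.
Vertical leg: 16 × 155, A = 2 480 mm², y = 77.5 mm, Ī = 4 965 167 mm⁴.
Horizontal leg (remainder): 59 × 16, A = 944 mm², y = 8 mm, Ī = 20 139 mm⁴.
Centroid: ȳ = ΣA·y / ΣA = 58.339 mm.
Transfer each piece to the centroidal x-axis using Ī + A·d² with d = y − 58.339:
  vertical leg: d = 19.161 mm → contributes +5 875 704 mm⁴
  horizontal leg (remainder): d = -50.339 mm → contributes +2 412 228 mm⁴
Total I = 8 287 932 mm⁴.
For the y-axis: x̄ = 18.339 mm.
Repeating about the centroidal y-axis gives I_y = 1 288 252 mm⁴.

I_x ≈ 8.29 × 10⁶ mm⁴, I_y ≈ 1.29 × 10⁶ mm⁴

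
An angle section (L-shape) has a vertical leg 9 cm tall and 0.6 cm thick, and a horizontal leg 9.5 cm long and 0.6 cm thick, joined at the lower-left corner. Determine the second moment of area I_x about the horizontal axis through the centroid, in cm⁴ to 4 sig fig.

I_x ≈ 83.97 cm⁴

Break the section into simple shapes (no overlaps), measuring from the bottom-left corner of the bounding box.
Vertical leg: 0.6 × 9, A = 5.4 cm², y = 4.5 cm, Ī = 36.45 cm⁴.
Horizontal leg (remainder): 8.9 × 0.6, A = 5.34 cm², y = 0.3 cm, Ī = 0.1602 cm⁴.
Centroid: ȳ = ΣA·y / ΣA = 2.41173 cm.
Transfer each piece to the horizontal axis through the centroid using Ī + A·d² with d = y − 2.41173:
  vertical leg: d = 2.08827 cm → contributes +59.9987 cm⁴
  horizontal leg (remainder): d = -2.11173 cm → contributes +23.9735 cm⁴
Total I = 83.9721 cm⁴.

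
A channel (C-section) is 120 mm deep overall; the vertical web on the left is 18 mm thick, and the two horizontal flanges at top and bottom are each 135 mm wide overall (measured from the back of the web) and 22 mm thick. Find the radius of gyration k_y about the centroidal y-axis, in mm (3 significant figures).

k_y ≈ 42.0 mm

Split into non-overlapping primitives; take the origin at the lower-left of the bounding box.
Web: 18 × 120, A = 2 160 mm², x = 9 mm, Ī = 58 320 mm⁴.
Top flange (beyond web): 117 × 22, A = 2 574 mm², x = 76.5 mm, Ī = 2 936 291 mm⁴.
Bottom flange (beyond web): 117 × 22, A = 2 574 mm², x = 76.5 mm, Ī = 2 936 291 mm⁴.
Centroid: x̄ = ΣA·x / ΣA = 56.549 mm.
Transfer each piece to the centroidal y-axis using Ī + A·d² with d = x − 56.549:
  web: d = -47.549 mm → contributes +4 941 934 mm⁴
  top flange (beyond web): d = 19.951 mm → contributes +3 960 825 mm⁴
  bottom flange (beyond web): d = 19.951 mm → contributes +3 960 825 mm⁴
Total I = 12 863 583 mm⁴.
Radius of gyration: k = √(I/A) = √(12 863 583 / 7 308) = 41.955 mm.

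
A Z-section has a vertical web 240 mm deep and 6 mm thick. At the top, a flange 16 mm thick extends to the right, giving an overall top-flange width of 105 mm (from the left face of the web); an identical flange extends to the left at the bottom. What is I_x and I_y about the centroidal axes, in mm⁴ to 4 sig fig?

I_x ≈ 4.672 × 10⁷ mm⁴, I_y ≈ 1.132 × 10⁷ mm⁴

Treat the section as a set of non-overlapping primitives; coordinates are from the bounding-box lower-left.
Web: 6 × 240, A = 1 440 mm², y = 120 mm, Ī = 6 912 000 mm⁴.
Top flange (beyond web): 99 × 16, A = 1 584 mm², y = 232 mm, Ī = 33 792 mm⁴.
Bottom flange (beyond web): 99 × 16, A = 1 584 mm², y = 8 mm, Ī = 33 792 mm⁴.
Centroid: ȳ = ΣA·y / ΣA = 120 mm.
Transfer each piece to the centroidal x-axis using Ī + A·d² with d = y − 120:
  web: d = 0 mm → contributes +6 912 000 mm⁴
  top flange (beyond web): d = 112 mm → contributes +19 903 488 mm⁴
  bottom flange (beyond web): d = -112 mm → contributes +19 903 488 mm⁴
Total I = 46 718 976 mm⁴.
For the y-axis: x̄ = 102 mm.
Repeating about the centroidal y-axis gives I_y = 11 323 584 mm⁴.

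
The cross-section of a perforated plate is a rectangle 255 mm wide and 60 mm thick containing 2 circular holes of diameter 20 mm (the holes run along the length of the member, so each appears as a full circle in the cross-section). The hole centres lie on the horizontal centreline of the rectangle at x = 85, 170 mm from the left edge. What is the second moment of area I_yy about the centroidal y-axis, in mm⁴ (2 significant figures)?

I_yy ≈ 8.2 × 10⁷ mm⁴

Break the section into simple shapes (no overlaps), measuring from the bottom-left corner of the bounding box.
Plate: 255 × 60, A = 15 300 mm², x = 127.5 mm, Ī = 82 906 875 mm⁴.
Hole 1 (subtracted): ⌀20, A = 314.2 mm², x = 85 mm, Ī = 7 854 mm⁴.
Hole 2 (subtracted): ⌀20, A = 314.2 mm², x = 170 mm, Ī = 7 854 mm⁴.
By symmetry the centroid is at mid-width, x̄ = 127.5 mm.
Transfer each piece to the centroidal y-axis using Ī + A·d² with d = x − 127.5:
  plate: d = 0 mm → contributes +82 906 875 mm⁴
  hole 1: d = -42.5 mm → contributes −575 304 mm⁴
  hole 2: d = 42.5 mm → contributes −575 304 mm⁴
Total I = 81 756 267 mm⁴.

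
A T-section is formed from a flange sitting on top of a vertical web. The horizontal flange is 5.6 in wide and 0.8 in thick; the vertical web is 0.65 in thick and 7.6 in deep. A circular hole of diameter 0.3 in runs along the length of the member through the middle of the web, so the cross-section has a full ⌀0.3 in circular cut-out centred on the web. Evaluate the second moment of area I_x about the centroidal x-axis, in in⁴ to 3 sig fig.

I_x ≈ 65.2 in⁴

Split into non-overlapping primitives; take the origin at the lower-left of the bounding box.
Flange: 5.6 × 0.8, A = 4.48 in², y = 8 in, Ī = 0.23893 in⁴.
Web: 0.65 × 7.6, A = 4.94 in², y = 3.8 in, Ī = 23.778 in⁴.
Hole (subtracted): ⌀0.3, A = 0.070686 in², y = 3.8 in, Ī = 0.00039761 in⁴.
Centroid: ȳ = ΣA·y / ΣA = 5.8126 in.
Transfer each piece to the centroidal x-axis using Ī + A·d² with d = y − 5.8126:
  flange: d = 2.1874 in → contributes +21.675 in⁴
  web: d = -2.0126 in → contributes +43.787 in⁴
  hole: d = -2.0126 in → contributes −0.2867 in⁴
Total I = 65.175 in⁴.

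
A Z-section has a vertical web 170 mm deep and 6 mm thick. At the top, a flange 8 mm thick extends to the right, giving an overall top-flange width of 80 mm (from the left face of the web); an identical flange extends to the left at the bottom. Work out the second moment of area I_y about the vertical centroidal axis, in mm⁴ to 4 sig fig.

I_y ≈ 2.438 × 10⁶ mm⁴

Decompose the section into non-overlapping parts with the origin at the bottom-left of its bounding rectangle.
Web: 6 × 170, A = 1 020 mm², x = 77 mm, Ī = 3 060 mm⁴.
Top flange (beyond web): 74 × 8, A = 592 mm², x = 117 mm, Ī = 270 149 mm⁴.
Bottom flange (beyond web): 74 × 8, A = 592 mm², x = 37 mm, Ī = 270 149 mm⁴.
Centroid: x̄ = ΣA·x / ΣA = 77 mm.
Transfer each piece to the vertical centroidal axis using Ī + A·d² with d = x − 77:
  web: d = 0 mm → contributes +3 060 mm⁴
  top flange (beyond web): d = 40 mm → contributes +1 217 349 mm⁴
  bottom flange (beyond web): d = -40 mm → contributes +1 217 349 mm⁴
Total I = 2 437 759 mm⁴.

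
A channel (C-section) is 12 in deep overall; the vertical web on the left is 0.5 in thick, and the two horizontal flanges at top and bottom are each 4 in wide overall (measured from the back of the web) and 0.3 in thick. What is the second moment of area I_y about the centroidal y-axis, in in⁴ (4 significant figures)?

I_y ≈ 8.491 in⁴

Treat the section as a set of non-overlapping primitives; coordinates are from the bounding-box lower-left.
Web: 0.5 × 12, A = 6 in², x = 0.25 in, Ī = 0.125 in⁴.
Top flange (beyond web): 3.5 × 0.3, A = 1.05 in², x = 2.25 in, Ī = 1.07188 in⁴.
Bottom flange (beyond web): 3.5 × 0.3, A = 1.05 in², x = 2.25 in, Ī = 1.07188 in⁴.
Centroid: x̄ = ΣA·x / ΣA = 0.768519 in.
Transfer each piece to the centroidal y-axis using Ī + A·d² with d = x − 0.768519:
  web: d = -0.518519 in → contributes +1.73817 in⁴
  top flange (beyond web): d = 1.48148 in → contributes +3.3764 in⁴
  bottom flange (beyond web): d = 1.48148 in → contributes +3.3764 in⁴
Total I = 8.49097 in⁴.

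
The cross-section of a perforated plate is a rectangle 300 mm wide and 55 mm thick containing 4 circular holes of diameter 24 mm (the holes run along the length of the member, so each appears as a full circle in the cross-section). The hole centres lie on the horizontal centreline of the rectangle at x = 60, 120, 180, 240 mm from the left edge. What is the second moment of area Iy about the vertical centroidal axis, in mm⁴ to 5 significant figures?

Decompose the section into non-overlapping parts with the origin at the bottom-left of its bounding rectangle.
Plate: 300 × 55, A = 16 500 mm², x = 150 mm, Ī = 123 750 000 mm⁴.
Hole 1 (subtracted): ⌀24, A = 452.3893 mm², x = 60 mm, Ī = 16286.02 mm⁴.
Hole 2 (subtracted): ⌀24, A = 452.3893 mm², x = 120 mm, Ī = 16286.02 mm⁴.
Hole 3 (subtracted): ⌀24, A = 452.3893 mm², x = 180 mm, Ī = 16286.02 mm⁴.
Hole 4 (subtracted): ⌀24, A = 452.3893 mm², x = 240 mm, Ī = 16286.02 mm⁴.
By symmetry the centroid is at mid-width, x̄ = 150 mm.
Transfer each piece to the vertical centroidal axis using Ī + A·d² with d = x − 150:
  plate: d = 0 mm → contributes +123 750 000 mm⁴
  hole 1: d = -90 mm → contributes −3 680 640 mm⁴
  hole 2: d = -30 mm → contributes −423436.4 mm⁴
  hole 3: d = 30 mm → contributes −423436.4 mm⁴
  hole 4: d = 90 mm → contributes −3 680 640 mm⁴
Total I = 115 541 848 mm⁴.

Iy ≈ 1.1554 × 10⁸ mm⁴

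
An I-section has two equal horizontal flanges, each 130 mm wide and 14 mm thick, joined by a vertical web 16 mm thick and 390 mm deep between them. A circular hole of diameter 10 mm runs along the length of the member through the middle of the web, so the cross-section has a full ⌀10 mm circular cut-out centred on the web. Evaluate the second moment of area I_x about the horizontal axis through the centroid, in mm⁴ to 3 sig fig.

I_x ≈ 2.28 × 10⁸ mm⁴

Split into non-overlapping primitives; take the origin at the lower-left of the bounding box.
Bottom flange: 130 × 14, A = 1 820 mm², y = 7 mm, Ī = 29 727 mm⁴.
Web: 16 × 390, A = 6 240 mm², y = 209 mm, Ī = 79 092 000 mm⁴.
Top flange: 130 × 14, A = 1 820 mm², y = 411 mm, Ī = 29 727 mm⁴.
Hole (subtracted): ⌀10, A = 78.54 mm², y = 209 mm, Ī = 490.87 mm⁴.
By symmetry the centroid is at mid-height, ȳ = 209 mm.
Transfer each piece to the horizontal axis through the centroid using Ī + A·d² with d = y − 209:
  bottom flange: d = -202 mm → contributes +74 293 007 mm⁴
  web: d = 0 mm → contributes +79 092 000 mm⁴
  top flange: d = 202 mm → contributes +74 293 007 mm⁴
  hole: d = 0 mm → contributes −490.87 mm⁴
Total I = 227 677 522 mm⁴.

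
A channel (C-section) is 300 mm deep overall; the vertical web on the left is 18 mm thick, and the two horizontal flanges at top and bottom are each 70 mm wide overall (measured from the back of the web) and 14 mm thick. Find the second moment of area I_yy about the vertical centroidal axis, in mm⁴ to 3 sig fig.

I_yy ≈ 1.88 × 10⁶ mm⁴

Decompose the section into non-overlapping parts with the origin at the bottom-left of its bounding rectangle.
Web: 18 × 300, A = 5 400 mm², x = 9 mm, Ī = 145 800 mm⁴.
Top flange (beyond web): 52 × 14, A = 728 mm², x = 44 mm, Ī = 164 043 mm⁴.
Bottom flange (beyond web): 52 × 14, A = 728 mm², x = 44 mm, Ī = 164 043 mm⁴.
Centroid: x̄ = ΣA·x / ΣA = 16.433 mm.
Transfer each piece to the vertical centroidal axis using Ī + A·d² with d = x − 16.433:
  web: d = -7.4329 mm → contributes +444 140 mm⁴
  top flange (beyond web): d = 27.567 mm → contributes +717 282 mm⁴
  bottom flange (beyond web): d = 27.567 mm → contributes +717 282 mm⁴
Total I = 1 878 704 mm⁴.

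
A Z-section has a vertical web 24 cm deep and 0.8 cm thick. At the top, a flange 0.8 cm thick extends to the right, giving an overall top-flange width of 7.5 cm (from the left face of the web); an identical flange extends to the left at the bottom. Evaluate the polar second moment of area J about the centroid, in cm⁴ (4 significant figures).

Break the section into simple shapes (no overlaps), measuring from the bottom-left corner of the bounding box.
Web: 0.8 × 24, A = 19.2 cm², y = 12 cm, Ī = 921.6 cm⁴.
Top flange (beyond web): 6.7 × 0.8, A = 5.36 cm², y = 23.6 cm, Ī = 0.285867 cm⁴.
Bottom flange (beyond web): 6.7 × 0.8, A = 5.36 cm², y = 0.4 cm, Ī = 0.285867 cm⁴.
Centroid: ȳ = ΣA·y / ΣA = 12 cm.
Transfer each piece to the centroidal x-axis using Ī + A·d² with d = y − 12:
  web: d = 0 cm → contributes +921.6 cm⁴
  top flange (beyond web): d = 11.6 cm → contributes +721.527 cm⁴
  bottom flange (beyond web): d = -11.6 cm → contributes +721.527 cm⁴
Total I = 2364.65 cm⁴.
For the y-axis: x̄ = 7.1 cm.
Repeating about the centroidal y-axis gives I_y = 191.876 cm⁴.
Polar second moment: J = I_x + I_y = 2556.53 cm⁴.

J ≈ 2557 cm⁴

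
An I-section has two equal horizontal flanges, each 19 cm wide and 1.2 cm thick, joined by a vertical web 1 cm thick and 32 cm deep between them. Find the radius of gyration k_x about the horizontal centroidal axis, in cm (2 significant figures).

k_x ≈ 14 cm

Decompose the section into non-overlapping parts with the origin at the bottom-left of its bounding rectangle.
Bottom flange: 19 × 1.2, A = 22.8 cm², y = 0.6 cm, Ī = 2.736 cm⁴.
Web: 1 × 32, A = 32 cm², y = 17.2 cm, Ī = 2 731 cm⁴.
Top flange: 19 × 1.2, A = 22.8 cm², y = 33.8 cm, Ī = 2.736 cm⁴.
By symmetry the centroid is at mid-height, ȳ = 17.2 cm.
Transfer each piece to the horizontal centroidal axis using Ī + A·d² with d = y − 17.2:
  bottom flange: d = -16.6 cm → contributes +6 286 cm⁴
  web: d = 0 cm → contributes +2 731 cm⁴
  top flange: d = 16.6 cm → contributes +6 286 cm⁴
Total I = 15 302 cm⁴.
Radius of gyration: k = √(I/A) = √(15 302 / 77.6) = 14.04 cm.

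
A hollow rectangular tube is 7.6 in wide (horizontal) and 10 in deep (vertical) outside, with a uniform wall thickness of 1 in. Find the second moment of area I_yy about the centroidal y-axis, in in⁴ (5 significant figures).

Decompose the section into non-overlapping parts with the origin at the bottom-left of its bounding rectangle.
Outer rectangle: 7.6 × 10, A = 76 in², x = 3.8 in, Ī = 365.8133 in⁴.
Inner void (subtracted): 5.6 × 8, A = 44.8 in², x = 3.8 in, Ī = 117.0773 in⁴.
By symmetry the centroid is at mid-width, x̄ = 3.8 in.
All pieces are centred on the centroidal y-axis, so I = ΣĪ (holes subtracted) = 248.736 in⁴.

I_yy ≈ 248.74 in⁴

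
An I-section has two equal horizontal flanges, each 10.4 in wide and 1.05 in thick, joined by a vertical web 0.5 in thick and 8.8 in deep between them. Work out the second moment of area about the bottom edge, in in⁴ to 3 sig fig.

Split into non-overlapping primitives; take the origin at the lower-left of the bounding box.
Bottom flange: 10.4 × 1.05, A = 10.92 in², y = 0.525 in, Ī = 1.0033 in⁴.
Web: 0.5 × 8.8, A = 4.4 in², y = 5.45 in, Ī = 28.395 in⁴.
Top flange: 10.4 × 1.05, A = 10.92 in², y = 10.375 in, Ī = 1.0033 in⁴.
Transfer each piece to the base of the section using Ī + A·d² with d = y − 0:
  bottom flange: d = 0.525 in → contributes +4.0131 in⁴
  web: d = 5.45 in → contributes +159.09 in⁴
  top flange: d = 10.375 in → contributes +1176.4 in⁴
Total I = 1339.5 in⁴.

I_base ≈ 1340 in⁴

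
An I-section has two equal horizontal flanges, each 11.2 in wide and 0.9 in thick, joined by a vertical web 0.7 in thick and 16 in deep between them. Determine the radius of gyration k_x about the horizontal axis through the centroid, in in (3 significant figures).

k_x ≈ 7.32 in

Treat the section as a set of non-overlapping primitives; coordinates are from the bounding-box lower-left.
Bottom flange: 11.2 × 0.9, A = 10.08 in², y = 0.45 in, Ī = 0.6804 in⁴.
Web: 0.7 × 16, A = 11.2 in², y = 8.9 in, Ī = 238.93 in⁴.
Top flange: 11.2 × 0.9, A = 10.08 in², y = 17.35 in, Ī = 0.6804 in⁴.
By symmetry the centroid is at mid-height, ȳ = 8.9 in.
Transfer each piece to the horizontal axis through the centroid using Ī + A·d² with d = y − 8.9:
  bottom flange: d = -8.45 in → contributes +720.42 in⁴
  web: d = 0 in → contributes +238.93 in⁴
  top flange: d = 8.45 in → contributes +720.42 in⁴
Total I = 1679.8 in⁴.
Radius of gyration: k = √(I/A) = √(1679.8 / 31.36) = 7.3187 in.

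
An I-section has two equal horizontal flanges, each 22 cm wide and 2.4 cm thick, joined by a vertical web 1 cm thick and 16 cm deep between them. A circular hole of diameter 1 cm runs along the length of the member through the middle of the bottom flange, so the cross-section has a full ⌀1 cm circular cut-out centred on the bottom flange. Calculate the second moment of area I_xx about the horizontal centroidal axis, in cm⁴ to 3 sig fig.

I_xx ≈ 9260 cm⁴

Split into non-overlapping primitives; take the origin at the lower-left of the bounding box.
Bottom flange: 22 × 2.4, A = 52.8 cm², y = 1.2 cm, Ī = 25.344 cm⁴.
Web: 1 × 16, A = 16 cm², y = 10.4 cm, Ī = 341.33 cm⁴.
Top flange: 22 × 2.4, A = 52.8 cm², y = 19.6 cm, Ī = 25.344 cm⁴.
Hole (subtracted): ⌀1, A = 0.7854 cm², y = 1.2 cm, Ī = 0.049087 cm⁴.
Centroid: ȳ = ΣA·y / ΣA = 10.46 cm.
Transfer each piece to the horizontal centroidal axis using Ī + A·d² with d = y − 10.46:
  bottom flange: d = -9.2598 cm → contributes +4552.6 cm⁴
  web: d = -0.059808 cm → contributes +341.39 cm⁴
  top flange: d = 9.1402 cm → contributes +4436.4 cm⁴
  hole: d = -9.2598 cm → contributes −67.392 cm⁴
Total I = 9 263 cm⁴.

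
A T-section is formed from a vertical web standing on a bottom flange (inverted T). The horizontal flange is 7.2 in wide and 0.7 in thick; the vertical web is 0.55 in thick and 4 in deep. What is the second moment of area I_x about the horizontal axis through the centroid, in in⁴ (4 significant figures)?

I_x ≈ 11.60 in⁴

Split into non-overlapping primitives; take the origin at the lower-left of the bounding box.
Flange: 7.2 × 0.7, A = 5.04 in², y = 0.35 in, Ī = 0.2058 in⁴.
Web: 0.55 × 4, A = 2.2 in², y = 2.7 in, Ī = 2.93333 in⁴.
Centroid: ȳ = ΣA·y / ΣA = 1.06409 in.
Transfer each piece to the horizontal axis through the centroid using Ī + A·d² with d = y − 1.06409:
  flange: d = -0.714088 in → contributes +2.77581 in⁴
  web: d = 1.63591 in → contributes +8.82099 in⁴
Total I = 11.5968 in⁴.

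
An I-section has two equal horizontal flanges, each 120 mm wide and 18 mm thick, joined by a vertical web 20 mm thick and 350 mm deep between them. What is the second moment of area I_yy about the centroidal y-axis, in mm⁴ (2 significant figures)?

Decompose the section into non-overlapping parts with the origin at the bottom-left of its bounding rectangle.
Bottom flange: 120 × 18, A = 2 160 mm², x = 60 mm, Ī = 2 592 000 mm⁴.
Web: 20 × 350, A = 7 000 mm², x = 60 mm, Ī = 233 333 mm⁴.
Top flange: 120 × 18, A = 2 160 mm², x = 60 mm, Ī = 2 592 000 mm⁴.
By symmetry the centroid is at mid-width, x̄ = 60 mm.
All pieces are centred on the centroidal y-axis, so I = ΣĪ = 5 417 333 mm⁴.

I_yy ≈ 5.4 × 10⁶ mm⁴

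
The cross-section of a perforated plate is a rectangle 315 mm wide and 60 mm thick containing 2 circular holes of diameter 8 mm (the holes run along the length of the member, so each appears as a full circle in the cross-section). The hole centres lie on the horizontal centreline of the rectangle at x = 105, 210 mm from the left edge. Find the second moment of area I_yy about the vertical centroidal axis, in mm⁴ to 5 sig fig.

Treat the section as a set of non-overlapping primitives; coordinates are from the bounding-box lower-left.
Plate: 315 × 60, A = 18 900 mm², x = 157.5 mm, Ī = 156 279 375 mm⁴.
Hole 1 (subtracted): ⌀8, A = 50.26548 mm², x = 105 mm, Ī = 201.0619 mm⁴.
Hole 2 (subtracted): ⌀8, A = 50.26548 mm², x = 210 mm, Ī = 201.0619 mm⁴.
By symmetry the centroid is at mid-width, x̄ = 157.5 mm.
Transfer each piece to the vertical centroidal axis using Ī + A·d² with d = x − 157.5:
  plate: d = 0 mm → contributes +156 279 375 mm⁴
  hole 1: d = -52.5 mm → contributes −138745.3 mm⁴
  hole 2: d = 52.5 mm → contributes −138745.3 mm⁴
Total I = 156 001 884 mm⁴.

I_yy ≈ 1.5600 × 10⁸ mm⁴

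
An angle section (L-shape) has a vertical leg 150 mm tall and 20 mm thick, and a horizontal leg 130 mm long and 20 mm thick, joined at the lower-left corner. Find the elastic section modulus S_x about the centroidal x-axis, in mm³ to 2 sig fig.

S_x ≈ 1.1 × 10⁵ mm³

Decompose the section into non-overlapping parts with the origin at the bottom-left of its bounding rectangle.
Vertical leg: 20 × 150, A = 3 000 mm², y = 75 mm, Ī = 5 625 000 mm⁴.
Horizontal leg (remainder): 110 × 20, A = 2 200 mm², y = 10 mm, Ī = 73 333 mm⁴.
Centroid: ȳ = ΣA·y / ΣA = 47.5 mm.
Transfer each piece to the centroidal x-axis using Ī + A·d² with d = y − 47.5:
  vertical leg: d = 27.5 mm → contributes +7 893 750 mm⁴
  horizontal leg (remainder): d = -37.5 mm → contributes +3 167 083 mm⁴
Total I = 11 060 833 mm⁴.
Extreme fibre distance c = 102.5 mm; S = I/c = 107 911 mm³.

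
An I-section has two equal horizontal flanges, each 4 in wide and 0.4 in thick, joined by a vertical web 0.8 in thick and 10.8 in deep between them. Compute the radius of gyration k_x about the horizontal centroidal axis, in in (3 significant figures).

Decompose the section into non-overlapping parts with the origin at the bottom-left of its bounding rectangle.
Bottom flange: 4 × 0.4, A = 1.6 in², y = 0.2 in, Ī = 0.021333 in⁴.
Web: 0.8 × 10.8, A = 8.64 in², y = 5.8 in, Ī = 83.981 in⁴.
Top flange: 4 × 0.4, A = 1.6 in², y = 11.4 in, Ī = 0.021333 in⁴.
By symmetry the centroid is at mid-height, ȳ = 5.8 in.
Transfer each piece to the horizontal centroidal axis using Ī + A·d² with d = y − 5.8:
  bottom flange: d = -5.6 in → contributes +50.197 in⁴
  web: d = 0 in → contributes +83.981 in⁴
  top flange: d = 5.6 in → contributes +50.197 in⁴
Total I = 184.38 in⁴.
Radius of gyration: k = √(I/A) = √(184.38 / 11.84) = 3.9462 in.

k_x ≈ 3.95 in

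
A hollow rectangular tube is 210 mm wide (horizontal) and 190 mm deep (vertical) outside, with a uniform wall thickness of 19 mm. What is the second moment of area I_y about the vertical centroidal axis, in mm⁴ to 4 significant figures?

I_y ≈ 8.218 × 10⁷ mm⁴

Break the section into simple shapes (no overlaps), measuring from the bottom-left corner of the bounding box.
Outer rectangle: 210 × 190, A = 39 900 mm², x = 105 mm, Ī = 146 632 500 mm⁴.
Inner void (subtracted): 172 × 152, A = 26 144 mm², x = 105 mm, Ī = 64 453 675 mm⁴.
By symmetry the centroid is at mid-width, x̄ = 105 mm.
All pieces are centred on the vertical centroidal axis, so I = ΣĪ (holes subtracted) = 82 178 825 mm⁴.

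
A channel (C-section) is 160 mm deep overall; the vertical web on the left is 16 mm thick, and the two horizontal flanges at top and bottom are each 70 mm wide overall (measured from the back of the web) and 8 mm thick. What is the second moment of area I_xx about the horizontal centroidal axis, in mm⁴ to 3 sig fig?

Treat the section as a set of non-overlapping primitives; coordinates are from the bounding-box lower-left.
Web: 16 × 160, A = 2 560 mm², y = 80 mm, Ī = 5 461 333 mm⁴.
Top flange (beyond web): 54 × 8, A = 432 mm², y = 156 mm, Ī = 2 304 mm⁴.
Bottom flange (beyond web): 54 × 8, A = 432 mm², y = 4 mm, Ī = 2 304 mm⁴.
By symmetry the centroid is at mid-height, ȳ = 80 mm.
Transfer each piece to the horizontal centroidal axis using Ī + A·d² with d = y − 80:
  web: d = 0 mm → contributes +5 461 333 mm⁴
  top flange (beyond web): d = 76 mm → contributes +2 497 536 mm⁴
  bottom flange (beyond web): d = -76 mm → contributes +2 497 536 mm⁴
Total I = 10 456 405 mm⁴.

I_xx ≈ 1.05 × 10⁷ mm⁴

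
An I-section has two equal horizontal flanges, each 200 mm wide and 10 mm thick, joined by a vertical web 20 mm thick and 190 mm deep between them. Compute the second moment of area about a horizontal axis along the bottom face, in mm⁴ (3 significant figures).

Break the section into simple shapes (no overlaps), measuring from the bottom-left corner of the bounding box.
Bottom flange: 200 × 10, A = 2 000 mm², y = 5 mm, Ī = 16 667 mm⁴.
Web: 20 × 190, A = 3 800 mm², y = 105 mm, Ī = 11 431 667 mm⁴.
Top flange: 200 × 10, A = 2 000 mm², y = 205 mm, Ī = 16 667 mm⁴.
Transfer each piece to a horizontal axis along the bottom face using Ī + A·d² with d = y − 0:
  bottom flange: d = 5 mm → contributes +66 667 mm⁴
  web: d = 105 mm → contributes +53 326 667 mm⁴
  top flange: d = 205 mm → contributes +84 066 667 mm⁴
Total I = 137 460 000 mm⁴.

I_base ≈ 1.37 × 10⁸ mm⁴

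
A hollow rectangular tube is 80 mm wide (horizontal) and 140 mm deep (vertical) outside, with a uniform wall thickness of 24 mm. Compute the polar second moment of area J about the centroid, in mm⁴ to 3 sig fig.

J ≈ 2.19 × 10⁷ mm⁴

Split into non-overlapping primitives; take the origin at the lower-left of the bounding box.
Outer rectangle: 80 × 140, A = 11 200 mm², y = 70 mm, Ī = 18 293 333 mm⁴.
Inner void (subtracted): 32 × 92, A = 2 944 mm², y = 70 mm, Ī = 2 076 501 mm⁴.
By symmetry the centroid is at mid-height, ȳ = 70 mm.
All pieces are centred on the centroidal x-axis, so I = ΣĪ (holes subtracted) = 16 216 832 mm⁴.
Repeating about the centroidal y-axis gives I_y = 5 722 112 mm⁴.
Polar second moment: J = I_x + I_y = 21 938 944 mm⁴.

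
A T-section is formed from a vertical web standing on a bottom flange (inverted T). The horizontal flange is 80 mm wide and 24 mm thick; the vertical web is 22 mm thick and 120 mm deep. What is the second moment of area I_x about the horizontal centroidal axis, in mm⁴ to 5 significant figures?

I_x ≈ 9.0226 × 10⁶ mm⁴

Treat the section as a set of non-overlapping primitives; coordinates are from the bounding-box lower-left.
Flange: 80 × 24, A = 1 920 mm², y = 12 mm, Ī = 92 160 mm⁴.
Web: 22 × 120, A = 2 640 mm², y = 84 mm, Ī = 3 168 000 mm⁴.
Centroid: ȳ = ΣA·y / ΣA = 53.68421 mm.
Transfer each piece to the horizontal centroidal axis using Ī + A·d² with d = y − 53.68421:
  flange: d = -41.68421 mm → contributes +3 428 301 mm⁴
  web: d = 30.31579 mm → contributes +5 594 284 mm⁴
Total I = 9 022 585 mm⁴.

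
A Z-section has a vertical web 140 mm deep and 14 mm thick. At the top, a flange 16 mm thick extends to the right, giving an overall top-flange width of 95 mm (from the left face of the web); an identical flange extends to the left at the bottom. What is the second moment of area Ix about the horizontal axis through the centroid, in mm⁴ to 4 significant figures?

Ix ≈ 1.322 × 10⁷ mm⁴

Treat the section as a set of non-overlapping primitives; coordinates are from the bounding-box lower-left.
Web: 14 × 140, A = 1 960 mm², y = 70 mm, Ī = 3 201 333 mm⁴.
Top flange (beyond web): 81 × 16, A = 1 296 mm², y = 132 mm, Ī = 27 648 mm⁴.
Bottom flange (beyond web): 81 × 16, A = 1 296 mm², y = 8 mm, Ī = 27 648 mm⁴.
Centroid: ȳ = ΣA·y / ΣA = 70 mm.
Transfer each piece to the horizontal axis through the centroid using Ī + A·d² with d = y − 70:
  web: d = 0 mm → contributes +3 201 333 mm⁴
  top flange (beyond web): d = 62 mm → contributes +5 009 472 mm⁴
  bottom flange (beyond web): d = -62 mm → contributes +5 009 472 mm⁴
Total I = 13 220 277 mm⁴.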